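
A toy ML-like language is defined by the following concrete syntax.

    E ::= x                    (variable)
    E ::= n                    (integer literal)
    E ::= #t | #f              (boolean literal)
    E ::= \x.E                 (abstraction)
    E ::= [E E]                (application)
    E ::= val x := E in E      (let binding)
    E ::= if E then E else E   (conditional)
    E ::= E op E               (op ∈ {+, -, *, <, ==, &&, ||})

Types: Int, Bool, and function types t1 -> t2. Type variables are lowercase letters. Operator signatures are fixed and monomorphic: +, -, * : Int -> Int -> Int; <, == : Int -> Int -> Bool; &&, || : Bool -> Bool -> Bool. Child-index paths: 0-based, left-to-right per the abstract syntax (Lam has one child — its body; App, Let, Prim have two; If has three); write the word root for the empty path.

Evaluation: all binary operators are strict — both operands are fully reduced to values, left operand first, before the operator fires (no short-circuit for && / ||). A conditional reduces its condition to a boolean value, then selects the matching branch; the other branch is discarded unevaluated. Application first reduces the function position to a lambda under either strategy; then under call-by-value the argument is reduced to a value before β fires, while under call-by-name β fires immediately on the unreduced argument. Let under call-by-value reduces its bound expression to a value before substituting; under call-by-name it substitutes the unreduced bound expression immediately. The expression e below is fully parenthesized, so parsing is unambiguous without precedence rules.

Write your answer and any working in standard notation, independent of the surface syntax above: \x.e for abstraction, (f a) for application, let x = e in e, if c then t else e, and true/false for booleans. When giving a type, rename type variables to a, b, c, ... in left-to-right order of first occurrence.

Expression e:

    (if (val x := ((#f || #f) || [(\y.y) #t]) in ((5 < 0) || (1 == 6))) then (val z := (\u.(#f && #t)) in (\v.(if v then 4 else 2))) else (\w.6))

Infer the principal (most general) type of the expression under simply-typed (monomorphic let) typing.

Derivation:
  unify Bool ~ Bool
  unify Bool ~ Bool
  unify Bool ~ Bool
y : a
\y._ : a -> a
  unify a -> a ~ Bool -> b
  unify a ~ Bool
  unify Bool ~ b
_ _ : Bool
  unify Bool ~ Bool
let x : Bool
  unify Int ~ Int
  unify Int ~ Int
  unify Bool ~ Bool
  unify Int ~ Int
  unify Int ~ Int
  unify Bool ~ Bool
  unify Bool ~ Bool
  unify Bool ~ Bool
  unify Bool ~ Bool
\u._ : c -> Bool
let z : c -> Bool
v : d
  unify d ~ Bool
  unify Int ~ Int
\v._ : Bool -> Int
\w._ : e -> Int
  unify Bool -> Int ~ e -> Int
  unify Bool ~ e
  unify Int ~ Int

Answer: Bool -> Int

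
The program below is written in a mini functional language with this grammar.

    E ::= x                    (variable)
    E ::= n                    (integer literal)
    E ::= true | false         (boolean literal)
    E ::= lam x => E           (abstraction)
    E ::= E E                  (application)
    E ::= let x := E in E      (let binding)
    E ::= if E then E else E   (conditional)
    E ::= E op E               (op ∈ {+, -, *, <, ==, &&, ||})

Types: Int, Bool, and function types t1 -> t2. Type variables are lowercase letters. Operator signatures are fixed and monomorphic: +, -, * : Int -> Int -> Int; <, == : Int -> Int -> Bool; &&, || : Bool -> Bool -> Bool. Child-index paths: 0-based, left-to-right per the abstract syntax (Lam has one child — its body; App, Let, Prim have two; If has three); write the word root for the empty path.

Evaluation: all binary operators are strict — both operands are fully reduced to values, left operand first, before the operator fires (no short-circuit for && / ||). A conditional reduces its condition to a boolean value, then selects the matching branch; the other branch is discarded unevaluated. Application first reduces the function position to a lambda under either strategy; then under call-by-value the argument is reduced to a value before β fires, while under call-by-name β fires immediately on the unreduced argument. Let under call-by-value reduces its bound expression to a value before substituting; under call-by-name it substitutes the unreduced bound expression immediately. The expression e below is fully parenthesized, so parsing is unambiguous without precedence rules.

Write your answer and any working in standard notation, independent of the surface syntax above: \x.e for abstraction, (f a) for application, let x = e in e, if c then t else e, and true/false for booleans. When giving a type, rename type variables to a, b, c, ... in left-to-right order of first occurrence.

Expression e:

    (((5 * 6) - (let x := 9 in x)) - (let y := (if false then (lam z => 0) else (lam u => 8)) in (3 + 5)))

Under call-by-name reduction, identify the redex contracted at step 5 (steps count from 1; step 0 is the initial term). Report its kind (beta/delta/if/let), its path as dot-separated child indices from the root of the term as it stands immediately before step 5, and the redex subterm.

Trace:
step 0: (((5 * 6) - (let x = 9 in x)) - (let y = (if false then (\z.0) else (\u.8)) in (3 + 5)))
step 1: [delta@0.0] ((30 - (let x = 9 in x)) - (let y = (if false then (\z.0) else (\u.8)) in (3 + 5)))
step 2: [let@0.1] ((30 - 9) - (let y = (if false then (\z.0) else (\u.8)) in (3 + 5)))
step 3: [delta@0] (21 - (let y = (if false then (\z.0) else (\u.8)) in (3 + 5)))
step 4: [let@1] (21 - (3 + 5))
step 5: [delta@1] (21 - 8)

Answer: delta at 1 : (3 + 5)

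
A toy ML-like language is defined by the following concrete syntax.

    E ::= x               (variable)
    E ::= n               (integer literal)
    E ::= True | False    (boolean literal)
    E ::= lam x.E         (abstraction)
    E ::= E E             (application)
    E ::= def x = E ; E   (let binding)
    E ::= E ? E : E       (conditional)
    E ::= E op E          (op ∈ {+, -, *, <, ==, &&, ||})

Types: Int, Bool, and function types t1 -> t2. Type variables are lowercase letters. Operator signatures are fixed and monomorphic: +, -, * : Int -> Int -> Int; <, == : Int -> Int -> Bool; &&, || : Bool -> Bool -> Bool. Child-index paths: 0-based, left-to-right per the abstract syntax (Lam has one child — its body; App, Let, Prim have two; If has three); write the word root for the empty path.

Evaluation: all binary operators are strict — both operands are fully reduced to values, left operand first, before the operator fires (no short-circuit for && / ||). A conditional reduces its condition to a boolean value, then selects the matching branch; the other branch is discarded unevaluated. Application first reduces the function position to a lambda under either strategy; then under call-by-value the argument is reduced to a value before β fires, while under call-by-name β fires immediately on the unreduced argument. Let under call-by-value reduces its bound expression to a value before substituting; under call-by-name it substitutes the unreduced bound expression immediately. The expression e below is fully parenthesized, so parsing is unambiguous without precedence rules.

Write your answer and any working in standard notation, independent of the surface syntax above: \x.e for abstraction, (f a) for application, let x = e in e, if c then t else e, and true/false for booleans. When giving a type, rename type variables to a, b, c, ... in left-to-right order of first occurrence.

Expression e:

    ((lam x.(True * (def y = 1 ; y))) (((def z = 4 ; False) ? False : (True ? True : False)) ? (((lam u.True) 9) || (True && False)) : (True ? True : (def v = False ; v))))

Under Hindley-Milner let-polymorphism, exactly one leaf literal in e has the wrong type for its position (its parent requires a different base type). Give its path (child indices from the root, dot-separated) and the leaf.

Derivation:
  unify Bool ~ Int
  FAIL: mismatch Bool ~ Int

Answer: 0.0.0 : true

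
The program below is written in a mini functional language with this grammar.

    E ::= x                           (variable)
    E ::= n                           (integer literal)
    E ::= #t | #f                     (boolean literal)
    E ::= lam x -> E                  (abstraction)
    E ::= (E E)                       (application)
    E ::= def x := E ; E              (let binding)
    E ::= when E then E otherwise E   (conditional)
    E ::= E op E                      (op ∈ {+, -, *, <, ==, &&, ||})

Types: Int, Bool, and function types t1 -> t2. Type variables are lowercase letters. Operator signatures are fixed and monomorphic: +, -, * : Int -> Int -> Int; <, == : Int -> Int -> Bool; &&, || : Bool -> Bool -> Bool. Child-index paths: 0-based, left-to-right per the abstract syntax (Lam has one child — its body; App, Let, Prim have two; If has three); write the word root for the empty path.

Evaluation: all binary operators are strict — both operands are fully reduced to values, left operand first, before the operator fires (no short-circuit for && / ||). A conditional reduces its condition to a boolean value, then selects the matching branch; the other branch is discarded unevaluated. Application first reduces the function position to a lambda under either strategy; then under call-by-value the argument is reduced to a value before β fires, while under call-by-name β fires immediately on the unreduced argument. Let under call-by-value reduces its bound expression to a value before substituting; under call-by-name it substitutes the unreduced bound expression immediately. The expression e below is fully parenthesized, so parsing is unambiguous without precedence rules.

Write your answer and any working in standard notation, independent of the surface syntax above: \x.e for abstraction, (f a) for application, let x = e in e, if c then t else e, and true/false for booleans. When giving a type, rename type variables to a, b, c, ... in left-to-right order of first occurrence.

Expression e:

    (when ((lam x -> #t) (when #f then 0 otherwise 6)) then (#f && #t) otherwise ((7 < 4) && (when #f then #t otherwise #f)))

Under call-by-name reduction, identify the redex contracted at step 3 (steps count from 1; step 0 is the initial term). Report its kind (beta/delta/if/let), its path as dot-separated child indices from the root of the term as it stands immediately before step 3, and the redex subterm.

Answer: delta at root : (false && true)

Working:
step 0: (if ((\x.true) (if false then 0 else 6)) then (false && true) else ((7 < 4) && (if false then true else false)))
step 1: [beta@0] (if true then (false && true) else ((7 < 4) && (if false then true else false)))
step 2: [if@root] (false && true)
step 3: [delta@root] false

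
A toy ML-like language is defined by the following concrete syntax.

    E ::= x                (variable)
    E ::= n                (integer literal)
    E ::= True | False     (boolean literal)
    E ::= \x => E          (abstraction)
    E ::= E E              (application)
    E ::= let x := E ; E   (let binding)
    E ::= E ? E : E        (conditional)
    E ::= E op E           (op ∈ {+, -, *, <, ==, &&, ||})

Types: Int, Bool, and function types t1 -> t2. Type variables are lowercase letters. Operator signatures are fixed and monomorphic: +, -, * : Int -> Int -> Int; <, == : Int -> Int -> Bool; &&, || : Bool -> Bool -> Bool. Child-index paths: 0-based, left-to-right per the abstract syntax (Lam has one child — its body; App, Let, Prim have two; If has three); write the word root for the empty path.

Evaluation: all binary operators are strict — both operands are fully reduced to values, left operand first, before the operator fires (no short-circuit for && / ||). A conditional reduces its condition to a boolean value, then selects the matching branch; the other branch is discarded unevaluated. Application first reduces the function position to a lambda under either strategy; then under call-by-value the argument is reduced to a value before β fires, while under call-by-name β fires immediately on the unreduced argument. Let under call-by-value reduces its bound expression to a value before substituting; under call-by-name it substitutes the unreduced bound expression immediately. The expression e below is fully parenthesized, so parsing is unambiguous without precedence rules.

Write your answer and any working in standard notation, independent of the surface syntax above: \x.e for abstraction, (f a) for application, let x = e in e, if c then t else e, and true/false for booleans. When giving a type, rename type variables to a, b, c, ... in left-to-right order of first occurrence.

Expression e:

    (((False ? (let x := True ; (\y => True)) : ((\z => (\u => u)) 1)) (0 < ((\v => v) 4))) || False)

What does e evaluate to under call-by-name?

Answer: true

Derivation:
step 0: (((if false then (let x = true in (\y.true)) else ((\z.(\u.u)) 1)) (0 < ((\v.v) 4))) || false)
step 1: [if@0.0] ((((\z.(\u.u)) 1) (0 < ((\v.v) 4))) || false)
step 2: [beta@0.0] (((\u.u) (0 < ((\v.v) 4))) || false)
step 3: [beta@0] ((0 < ((\v.v) 4)) || false)
step 4: [beta@0.1] ((0 < 4) || false)
step 5: [delta@0] (true || false)
step 6: [delta@root] true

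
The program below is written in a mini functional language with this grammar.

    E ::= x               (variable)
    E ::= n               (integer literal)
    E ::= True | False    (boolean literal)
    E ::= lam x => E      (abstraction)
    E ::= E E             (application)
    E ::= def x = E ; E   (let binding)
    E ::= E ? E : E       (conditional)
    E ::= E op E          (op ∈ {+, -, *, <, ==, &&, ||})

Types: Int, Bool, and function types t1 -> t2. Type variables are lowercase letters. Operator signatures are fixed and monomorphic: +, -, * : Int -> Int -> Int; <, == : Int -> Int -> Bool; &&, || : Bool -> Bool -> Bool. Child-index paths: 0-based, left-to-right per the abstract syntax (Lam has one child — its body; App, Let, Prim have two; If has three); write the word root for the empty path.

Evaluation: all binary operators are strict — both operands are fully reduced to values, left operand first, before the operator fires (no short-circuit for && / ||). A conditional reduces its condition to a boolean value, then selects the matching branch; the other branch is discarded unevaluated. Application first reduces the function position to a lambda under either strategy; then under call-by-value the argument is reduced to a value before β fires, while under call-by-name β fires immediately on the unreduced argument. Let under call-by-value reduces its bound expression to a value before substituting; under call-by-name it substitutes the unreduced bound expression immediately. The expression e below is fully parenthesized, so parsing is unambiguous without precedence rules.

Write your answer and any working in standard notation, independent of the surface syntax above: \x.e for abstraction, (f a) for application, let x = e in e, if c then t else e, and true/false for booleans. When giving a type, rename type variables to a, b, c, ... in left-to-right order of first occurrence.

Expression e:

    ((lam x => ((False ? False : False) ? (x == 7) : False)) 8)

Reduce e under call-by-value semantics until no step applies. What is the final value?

Answer: false

Derivation:
step 0: ((\x.(if (if false then false else false) then (x == 7) else false)) 8)
step 1: [beta@root] (if (if false then false else false) then (8 == 7) else false)
step 2: [if@0] (if false then (8 == 7) else false)
step 3: [if@root] false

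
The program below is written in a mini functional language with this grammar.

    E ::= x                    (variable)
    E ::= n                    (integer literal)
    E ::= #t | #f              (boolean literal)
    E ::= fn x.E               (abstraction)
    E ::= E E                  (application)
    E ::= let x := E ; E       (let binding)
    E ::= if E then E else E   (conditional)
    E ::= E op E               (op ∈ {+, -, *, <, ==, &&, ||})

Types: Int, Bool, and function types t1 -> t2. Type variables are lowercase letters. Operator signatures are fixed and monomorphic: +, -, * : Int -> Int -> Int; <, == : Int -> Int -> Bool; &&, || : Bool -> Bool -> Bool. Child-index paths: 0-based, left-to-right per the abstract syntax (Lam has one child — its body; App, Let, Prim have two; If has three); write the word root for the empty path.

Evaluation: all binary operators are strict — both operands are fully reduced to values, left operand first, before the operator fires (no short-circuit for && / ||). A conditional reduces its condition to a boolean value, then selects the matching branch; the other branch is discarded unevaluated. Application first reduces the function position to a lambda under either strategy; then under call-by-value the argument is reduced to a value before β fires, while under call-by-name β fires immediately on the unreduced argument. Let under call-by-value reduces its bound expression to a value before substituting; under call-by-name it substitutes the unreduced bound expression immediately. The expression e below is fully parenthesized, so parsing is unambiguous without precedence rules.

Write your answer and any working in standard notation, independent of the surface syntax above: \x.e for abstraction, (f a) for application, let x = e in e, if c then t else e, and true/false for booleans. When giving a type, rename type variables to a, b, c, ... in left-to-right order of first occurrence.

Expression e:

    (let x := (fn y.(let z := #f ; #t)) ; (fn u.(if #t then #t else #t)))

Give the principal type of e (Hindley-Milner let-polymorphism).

Trace:
let z : Bool
\y._ : a -> Bool
let x : forall. a -> Bool
  unify Bool ~ Bool
  unify Bool ~ Bool
\u._ : b -> Bool

Answer: a -> Bool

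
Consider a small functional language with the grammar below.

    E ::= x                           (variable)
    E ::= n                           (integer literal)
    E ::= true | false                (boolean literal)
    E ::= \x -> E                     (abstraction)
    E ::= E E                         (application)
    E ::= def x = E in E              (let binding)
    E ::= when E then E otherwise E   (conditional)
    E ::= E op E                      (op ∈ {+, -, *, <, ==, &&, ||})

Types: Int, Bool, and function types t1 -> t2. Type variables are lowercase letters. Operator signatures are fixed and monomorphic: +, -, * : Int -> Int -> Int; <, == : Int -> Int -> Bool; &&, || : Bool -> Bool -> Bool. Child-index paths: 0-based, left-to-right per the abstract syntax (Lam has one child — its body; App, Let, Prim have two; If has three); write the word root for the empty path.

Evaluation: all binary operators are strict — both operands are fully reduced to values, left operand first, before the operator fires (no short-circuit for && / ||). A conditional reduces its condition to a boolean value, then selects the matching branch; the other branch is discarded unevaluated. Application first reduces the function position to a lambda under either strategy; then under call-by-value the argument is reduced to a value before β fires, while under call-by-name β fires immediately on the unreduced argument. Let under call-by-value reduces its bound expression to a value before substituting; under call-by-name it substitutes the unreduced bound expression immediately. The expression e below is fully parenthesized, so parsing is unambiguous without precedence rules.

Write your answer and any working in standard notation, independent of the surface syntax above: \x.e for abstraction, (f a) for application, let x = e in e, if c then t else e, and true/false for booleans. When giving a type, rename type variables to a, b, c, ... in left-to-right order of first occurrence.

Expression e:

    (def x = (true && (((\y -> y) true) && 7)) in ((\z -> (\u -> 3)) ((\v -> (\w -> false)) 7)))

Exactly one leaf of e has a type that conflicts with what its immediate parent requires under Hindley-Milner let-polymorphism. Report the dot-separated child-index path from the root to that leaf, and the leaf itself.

Answer: 0.1.1 : 7

Trace:
  unify Bool ~ Bool
y : a
\y._ : a -> a
  unify a -> a ~ Bool -> b
  unify a ~ Bool
  unify Bool ~ b
_ _ : Bool
  unify Bool ~ Bool
  unify Int ~ Bool
  FAIL: mismatch Int ~ Bool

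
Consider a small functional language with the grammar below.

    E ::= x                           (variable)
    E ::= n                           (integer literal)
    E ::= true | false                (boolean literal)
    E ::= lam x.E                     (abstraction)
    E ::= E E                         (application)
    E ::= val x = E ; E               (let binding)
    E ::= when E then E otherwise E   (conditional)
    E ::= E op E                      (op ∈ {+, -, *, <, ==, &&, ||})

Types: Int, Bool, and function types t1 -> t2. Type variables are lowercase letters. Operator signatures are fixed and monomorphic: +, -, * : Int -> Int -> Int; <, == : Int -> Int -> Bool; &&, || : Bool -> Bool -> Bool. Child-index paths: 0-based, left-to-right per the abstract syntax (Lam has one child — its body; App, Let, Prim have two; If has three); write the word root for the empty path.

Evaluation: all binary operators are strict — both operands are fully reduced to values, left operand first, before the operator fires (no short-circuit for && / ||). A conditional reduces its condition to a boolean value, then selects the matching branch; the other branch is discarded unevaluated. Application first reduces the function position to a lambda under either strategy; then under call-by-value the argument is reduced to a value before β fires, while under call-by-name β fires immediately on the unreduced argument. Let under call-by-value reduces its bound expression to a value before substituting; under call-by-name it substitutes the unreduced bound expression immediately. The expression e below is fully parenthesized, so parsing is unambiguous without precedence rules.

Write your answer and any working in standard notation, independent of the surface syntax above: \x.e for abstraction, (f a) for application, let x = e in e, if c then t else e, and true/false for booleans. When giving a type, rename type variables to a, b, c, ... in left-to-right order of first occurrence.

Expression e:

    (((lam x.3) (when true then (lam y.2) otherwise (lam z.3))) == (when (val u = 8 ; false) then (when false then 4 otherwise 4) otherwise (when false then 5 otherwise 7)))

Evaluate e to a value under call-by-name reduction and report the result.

Answer: false

Derivation:
step 0: (((\x.3) (if true then (\y.2) else (\z.3))) == (if (let u = 8 in false) then (if false then 4 else 4) else (if false then 5 else 7)))
step 1: [beta@0] (3 == (if (let u = 8 in false) then (if false then 4 else 4) else (if false then 5 else 7)))
step 2: [let@1.0] (3 == (if false then (if false then 4 else 4) else (if false then 5 else 7)))
step 3: [if@1] (3 == (if false then 5 else 7))
step 4: [if@1] (3 == 7)
step 5: [delta@root] false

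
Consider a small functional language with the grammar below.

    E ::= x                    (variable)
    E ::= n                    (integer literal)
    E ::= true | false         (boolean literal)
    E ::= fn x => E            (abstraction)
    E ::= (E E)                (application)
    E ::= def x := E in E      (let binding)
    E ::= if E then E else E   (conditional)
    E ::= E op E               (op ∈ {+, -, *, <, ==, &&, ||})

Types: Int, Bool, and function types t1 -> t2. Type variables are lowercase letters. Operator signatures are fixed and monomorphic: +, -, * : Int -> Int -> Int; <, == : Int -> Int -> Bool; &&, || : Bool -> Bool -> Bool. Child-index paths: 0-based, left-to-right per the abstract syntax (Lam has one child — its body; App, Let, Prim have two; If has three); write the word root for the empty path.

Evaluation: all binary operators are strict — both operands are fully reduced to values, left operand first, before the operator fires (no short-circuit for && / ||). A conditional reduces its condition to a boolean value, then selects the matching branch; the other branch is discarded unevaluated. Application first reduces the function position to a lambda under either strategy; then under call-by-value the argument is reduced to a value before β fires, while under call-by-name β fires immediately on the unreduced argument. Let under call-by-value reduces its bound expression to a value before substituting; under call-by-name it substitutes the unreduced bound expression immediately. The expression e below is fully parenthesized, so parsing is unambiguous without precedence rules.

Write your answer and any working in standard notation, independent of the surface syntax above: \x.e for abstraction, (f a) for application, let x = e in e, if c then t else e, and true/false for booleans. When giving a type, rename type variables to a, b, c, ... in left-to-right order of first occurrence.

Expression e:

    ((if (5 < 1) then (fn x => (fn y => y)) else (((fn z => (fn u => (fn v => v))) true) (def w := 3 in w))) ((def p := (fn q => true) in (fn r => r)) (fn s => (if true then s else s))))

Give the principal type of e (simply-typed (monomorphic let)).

Derivation:
  unify Int ~ Int
  unify Int ~ Int
  unify Bool ~ Bool
y : b
\y._ : b -> b
\x._ : a -> b -> b
v : e
\v._ : e -> e
\u._ : d -> e -> e
\z._ : c -> d -> e -> e
  unify c -> d -> e -> e ~ Bool -> f
  unify c ~ Bool
  unify d -> e -> e ~ f
_ _ : d -> e -> e
let w : Int
w : Int
  unify d -> e -> e ~ Int -> g
  unify d ~ Int
  unify e -> e ~ g
_ _ : e -> e
  unify a -> b -> b ~ e -> e
  unify a ~ e
  unify b -> b ~ e
\q._ : h -> Bool
let p : h -> Bool
r : i
\r._ : i -> i
  unify Bool ~ Bool
s : j
s : j
  unify j ~ j
\s._ : j -> j
  unify i -> i ~ (j -> j) -> k
  unify i ~ j -> j
  unify j -> j ~ k
_ _ : j -> j
  unify (b -> b) -> b -> b ~ (j -> j) -> l
  unify b -> b ~ j -> j
  unify b ~ j
  unify j ~ j
  unify j -> j ~ l
_ _ : j -> j

Answer: a -> a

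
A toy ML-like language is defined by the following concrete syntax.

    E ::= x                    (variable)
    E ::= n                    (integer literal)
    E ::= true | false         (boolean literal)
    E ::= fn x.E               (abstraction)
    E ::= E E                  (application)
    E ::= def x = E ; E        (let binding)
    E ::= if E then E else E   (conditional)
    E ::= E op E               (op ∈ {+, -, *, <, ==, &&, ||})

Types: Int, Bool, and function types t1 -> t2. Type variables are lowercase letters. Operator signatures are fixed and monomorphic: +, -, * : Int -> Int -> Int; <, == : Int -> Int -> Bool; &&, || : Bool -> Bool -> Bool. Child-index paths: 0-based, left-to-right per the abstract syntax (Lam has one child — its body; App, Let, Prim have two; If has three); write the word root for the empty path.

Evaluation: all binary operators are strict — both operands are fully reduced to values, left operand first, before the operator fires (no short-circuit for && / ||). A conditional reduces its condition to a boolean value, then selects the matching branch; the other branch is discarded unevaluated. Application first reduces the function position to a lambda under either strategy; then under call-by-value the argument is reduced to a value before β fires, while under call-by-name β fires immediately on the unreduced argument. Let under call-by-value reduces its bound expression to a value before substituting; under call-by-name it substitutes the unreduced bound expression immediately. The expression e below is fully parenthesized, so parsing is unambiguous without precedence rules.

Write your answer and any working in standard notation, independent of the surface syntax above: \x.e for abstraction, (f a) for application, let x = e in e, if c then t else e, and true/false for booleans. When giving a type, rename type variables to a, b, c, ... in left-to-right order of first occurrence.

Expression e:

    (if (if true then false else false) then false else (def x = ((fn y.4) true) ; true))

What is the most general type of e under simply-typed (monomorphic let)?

Answer: Bool

Trace:
  unify Bool ~ Bool
  unify Bool ~ Bool
  unify Bool ~ Bool
\y._ : a -> Int
  unify a -> Int ~ Bool -> b
  unify a ~ Bool
  unify Int ~ b
_ _ : Int
let x : Int
  unify Bool ~ Bool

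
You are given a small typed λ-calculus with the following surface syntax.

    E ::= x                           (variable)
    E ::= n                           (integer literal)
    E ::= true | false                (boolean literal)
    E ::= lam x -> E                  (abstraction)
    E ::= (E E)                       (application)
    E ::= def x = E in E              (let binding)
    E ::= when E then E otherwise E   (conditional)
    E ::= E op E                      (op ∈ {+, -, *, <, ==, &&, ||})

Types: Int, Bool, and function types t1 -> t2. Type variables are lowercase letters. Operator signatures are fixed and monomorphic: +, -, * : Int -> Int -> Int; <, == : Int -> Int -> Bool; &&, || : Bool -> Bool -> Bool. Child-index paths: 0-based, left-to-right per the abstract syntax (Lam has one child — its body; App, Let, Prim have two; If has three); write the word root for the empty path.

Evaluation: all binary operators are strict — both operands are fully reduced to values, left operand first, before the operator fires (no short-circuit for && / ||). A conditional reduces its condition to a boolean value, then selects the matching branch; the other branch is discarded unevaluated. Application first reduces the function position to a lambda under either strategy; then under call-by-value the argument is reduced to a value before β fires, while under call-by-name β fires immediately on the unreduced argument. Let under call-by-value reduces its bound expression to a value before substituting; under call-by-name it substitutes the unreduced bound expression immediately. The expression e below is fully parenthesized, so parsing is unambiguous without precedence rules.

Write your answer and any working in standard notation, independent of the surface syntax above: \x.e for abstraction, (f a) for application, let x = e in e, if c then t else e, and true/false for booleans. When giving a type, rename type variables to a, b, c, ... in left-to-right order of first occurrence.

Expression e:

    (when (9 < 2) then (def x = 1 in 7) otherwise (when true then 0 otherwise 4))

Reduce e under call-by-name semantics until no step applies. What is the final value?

Trace:
step 0: (if (9 < 2) then (let x = 1 in 7) else (if true then 0 else 4))
step 1: [delta@0] (if false then (let x = 1 in 7) else (if true then 0 else 4))
step 2: [if@root] (if true then 0 else 4)
step 3: [if@root] 0

Answer: 0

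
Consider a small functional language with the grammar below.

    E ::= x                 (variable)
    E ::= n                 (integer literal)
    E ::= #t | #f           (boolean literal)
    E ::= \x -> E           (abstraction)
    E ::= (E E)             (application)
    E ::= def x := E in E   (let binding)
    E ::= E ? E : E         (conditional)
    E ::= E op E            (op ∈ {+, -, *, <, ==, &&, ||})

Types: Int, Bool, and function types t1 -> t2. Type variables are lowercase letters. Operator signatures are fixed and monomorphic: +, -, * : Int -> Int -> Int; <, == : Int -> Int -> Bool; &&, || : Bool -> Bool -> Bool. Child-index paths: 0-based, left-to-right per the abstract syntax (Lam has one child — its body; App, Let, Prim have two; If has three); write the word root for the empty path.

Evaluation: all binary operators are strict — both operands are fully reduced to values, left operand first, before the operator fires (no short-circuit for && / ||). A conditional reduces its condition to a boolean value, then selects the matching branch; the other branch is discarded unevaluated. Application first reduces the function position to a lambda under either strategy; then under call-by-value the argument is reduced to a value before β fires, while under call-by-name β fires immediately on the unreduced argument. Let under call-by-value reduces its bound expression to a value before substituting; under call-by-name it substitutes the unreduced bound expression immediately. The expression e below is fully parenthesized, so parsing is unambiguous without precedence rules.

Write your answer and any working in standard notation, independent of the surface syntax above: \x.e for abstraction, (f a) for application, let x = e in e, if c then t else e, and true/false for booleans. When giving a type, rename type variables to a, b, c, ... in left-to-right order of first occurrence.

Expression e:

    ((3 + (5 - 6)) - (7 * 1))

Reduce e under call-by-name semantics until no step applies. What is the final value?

Answer: -5

Working:
step 0: ((3 + (5 - 6)) - (7 * 1))
step 1: [delta@0.1] ((3 + -1) - (7 * 1))
step 2: [delta@0] (2 - (7 * 1))
step 3: [delta@1] (2 - 7)
step 4: [delta@root] -5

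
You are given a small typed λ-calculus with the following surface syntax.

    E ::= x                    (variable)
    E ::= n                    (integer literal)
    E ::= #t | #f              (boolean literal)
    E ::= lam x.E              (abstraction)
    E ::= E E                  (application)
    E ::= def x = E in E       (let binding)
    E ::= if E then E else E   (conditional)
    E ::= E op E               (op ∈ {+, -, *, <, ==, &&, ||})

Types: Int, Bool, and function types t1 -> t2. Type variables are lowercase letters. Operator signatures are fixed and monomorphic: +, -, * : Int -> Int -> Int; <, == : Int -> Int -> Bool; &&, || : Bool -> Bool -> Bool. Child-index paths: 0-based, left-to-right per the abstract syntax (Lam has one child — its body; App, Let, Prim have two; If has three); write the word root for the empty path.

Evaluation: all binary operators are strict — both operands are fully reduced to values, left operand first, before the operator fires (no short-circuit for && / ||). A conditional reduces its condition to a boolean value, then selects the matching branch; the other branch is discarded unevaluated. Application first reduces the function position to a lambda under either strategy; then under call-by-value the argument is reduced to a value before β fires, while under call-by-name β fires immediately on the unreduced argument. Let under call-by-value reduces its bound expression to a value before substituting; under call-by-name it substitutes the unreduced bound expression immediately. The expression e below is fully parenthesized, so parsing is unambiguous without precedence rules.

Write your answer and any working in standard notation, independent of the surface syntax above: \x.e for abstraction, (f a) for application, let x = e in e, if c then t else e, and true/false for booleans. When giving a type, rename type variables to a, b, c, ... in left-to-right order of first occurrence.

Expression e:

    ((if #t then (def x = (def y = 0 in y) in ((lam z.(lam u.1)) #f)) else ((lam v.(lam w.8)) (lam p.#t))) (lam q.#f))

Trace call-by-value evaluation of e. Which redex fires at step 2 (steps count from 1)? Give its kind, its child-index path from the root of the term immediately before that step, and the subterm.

Answer: let at 0.0 : (let y = 0 in y)

Derivation:
step 0: ((if true then (let x = (let y = 0 in y) in ((\z.(\u.1)) false)) else ((\v.(\w.8)) (\p.true))) (\q.false))
step 1: [if@0] ((let x = (let y = 0 in y) in ((\z.(\u.1)) false)) (\q.false))
step 2: [let@0.0] ((let x = 0 in ((\z.(\u.1)) false)) (\q.false))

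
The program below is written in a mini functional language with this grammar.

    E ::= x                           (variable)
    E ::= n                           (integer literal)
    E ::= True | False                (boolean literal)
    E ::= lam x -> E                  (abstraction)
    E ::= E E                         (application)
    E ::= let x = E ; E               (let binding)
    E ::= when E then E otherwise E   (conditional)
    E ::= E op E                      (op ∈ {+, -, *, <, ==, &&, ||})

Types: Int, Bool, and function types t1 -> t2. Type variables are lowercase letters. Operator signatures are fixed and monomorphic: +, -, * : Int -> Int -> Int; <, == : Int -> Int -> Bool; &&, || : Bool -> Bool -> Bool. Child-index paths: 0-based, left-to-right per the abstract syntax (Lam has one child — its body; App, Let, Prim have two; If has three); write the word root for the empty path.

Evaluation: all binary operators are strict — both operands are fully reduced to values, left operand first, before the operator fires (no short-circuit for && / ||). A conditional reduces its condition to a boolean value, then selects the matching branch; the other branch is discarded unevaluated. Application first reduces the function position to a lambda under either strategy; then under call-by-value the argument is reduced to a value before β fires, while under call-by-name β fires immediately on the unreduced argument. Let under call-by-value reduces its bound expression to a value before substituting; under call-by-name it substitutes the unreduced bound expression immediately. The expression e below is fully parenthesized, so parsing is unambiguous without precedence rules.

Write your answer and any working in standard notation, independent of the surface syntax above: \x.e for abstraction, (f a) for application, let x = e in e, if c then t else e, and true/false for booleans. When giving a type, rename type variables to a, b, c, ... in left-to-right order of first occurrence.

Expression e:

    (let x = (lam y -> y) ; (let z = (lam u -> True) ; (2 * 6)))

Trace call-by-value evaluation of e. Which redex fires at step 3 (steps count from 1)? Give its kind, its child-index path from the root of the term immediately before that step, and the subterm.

Answer: delta at root : (2 * 6)

Working:
step 0: (let x = (\y.y) in (let z = (\u.true) in (2 * 6)))
step 1: [let@root] (let z = (\u.true) in (2 * 6))
step 2: [let@root] (2 * 6)
step 3: [delta@root] 12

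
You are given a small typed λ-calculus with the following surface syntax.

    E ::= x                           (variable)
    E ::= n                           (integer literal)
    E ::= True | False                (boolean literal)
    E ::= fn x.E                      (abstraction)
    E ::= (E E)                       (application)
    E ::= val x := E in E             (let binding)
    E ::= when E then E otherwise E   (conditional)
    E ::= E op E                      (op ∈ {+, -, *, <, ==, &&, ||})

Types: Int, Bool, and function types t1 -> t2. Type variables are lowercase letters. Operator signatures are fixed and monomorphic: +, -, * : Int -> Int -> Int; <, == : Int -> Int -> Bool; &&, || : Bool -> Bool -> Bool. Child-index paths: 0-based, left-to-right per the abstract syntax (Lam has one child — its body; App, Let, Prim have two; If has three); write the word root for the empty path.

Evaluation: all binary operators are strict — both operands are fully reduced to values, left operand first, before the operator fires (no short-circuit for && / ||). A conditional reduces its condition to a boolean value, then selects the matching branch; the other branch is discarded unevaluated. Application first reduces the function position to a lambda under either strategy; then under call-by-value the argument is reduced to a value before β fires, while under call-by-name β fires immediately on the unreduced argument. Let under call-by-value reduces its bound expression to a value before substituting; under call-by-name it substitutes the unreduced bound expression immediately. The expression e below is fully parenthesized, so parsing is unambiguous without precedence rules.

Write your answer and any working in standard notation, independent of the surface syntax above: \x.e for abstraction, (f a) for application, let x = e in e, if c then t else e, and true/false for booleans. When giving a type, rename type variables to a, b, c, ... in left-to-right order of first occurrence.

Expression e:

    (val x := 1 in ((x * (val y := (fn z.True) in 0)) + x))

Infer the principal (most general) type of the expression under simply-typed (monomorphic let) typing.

Answer: Int

Working:
let x : Int
x : Int
  unify Int ~ Int
\z._ : a -> Bool
let y : a -> Bool
  unify Int ~ Int
  unify Int ~ Int
x : Int
  unify Int ~ Int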